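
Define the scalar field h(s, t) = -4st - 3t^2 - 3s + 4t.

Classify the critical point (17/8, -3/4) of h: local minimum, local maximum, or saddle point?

The Hessian of h is constant: H = [[0, -4], [-4, -6]].
det(H) = 0·(-6) − (-4)² = -16.
Since det(H) < 0, H is indefinite and the critical point is a saddle point.

saddle point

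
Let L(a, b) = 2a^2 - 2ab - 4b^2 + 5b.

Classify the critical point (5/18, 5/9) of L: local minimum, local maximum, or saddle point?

The Hessian of L is constant: H = [[4, -2], [-2, -8]].
det(H) = 4·(-8) − (-2)² = -36.
Since det(H) < 0, H is indefinite and the critical point is a saddle point.

saddle point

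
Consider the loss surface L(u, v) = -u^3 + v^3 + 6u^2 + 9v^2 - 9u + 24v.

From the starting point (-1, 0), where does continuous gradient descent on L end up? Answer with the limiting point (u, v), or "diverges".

L is separable, so gradient descent decouples: u follows -∂L/∂u, v follows -∂L/∂v.
∂L/∂u = -3(u - 3)(u - 1); at u=-1 this is -24, so u increases.
∂L/∂v = 3(v + 2)(v + 4); at v=0 this is 24, so v decreases.
u converges to its nearest critical value 1 (a local min of the u-part); v converges to -2. The iterate converges to (1, -2).

(1, -2)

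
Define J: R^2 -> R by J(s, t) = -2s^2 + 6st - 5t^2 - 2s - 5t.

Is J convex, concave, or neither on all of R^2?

J is quadratic, so its Hessian is the constant matrix H = [[-4, 6], [6, -10]].
det(H) = 4, tr(H) = -14.
det(H) > 0 and tr(H) < 0, so H is negative definite everywhere: concave.

concave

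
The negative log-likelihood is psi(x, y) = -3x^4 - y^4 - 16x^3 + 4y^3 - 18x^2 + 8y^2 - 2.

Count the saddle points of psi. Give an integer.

psi separates as a function of x plus a function of y, so ∇psi=0 decouples.
∂psi/∂x = -12x(x + 1)(x + 3) = 0 at x ∈ {-3, -1, 0}; ∂psi/∂y = -4y(y - 4)(y + 1) = 0 at y ∈ {-1, 0, 4}.
The Hessian is diagonal: diag(psi_xx, psi_yy). Second derivatives: psi_xx(-3)=-72, psi_xx(-1)=24, psi_xx(0)=-36; psi_yy(-1)=-20, psi_yy(0)=16, psi_yy(4)=-80.
Saddle points occur where the two diagonal entries have opposite signs: (-3, 0), (-1, -1), (-1, 4), (0, 0). Count: 4.

4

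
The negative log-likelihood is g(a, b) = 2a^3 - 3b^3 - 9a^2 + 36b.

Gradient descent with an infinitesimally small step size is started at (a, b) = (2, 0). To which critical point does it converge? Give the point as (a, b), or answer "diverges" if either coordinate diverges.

(3, -2)

g is separable, so gradient descent decouples: a follows -∂g/∂a, b follows -∂g/∂b.
∂g/∂a = 6a(a - 3); at a=2 this is -12, so a increases.
∂g/∂b = -9(b - 2)(b + 2); at b=0 this is 36, so b decreases.
a converges to its nearest critical value 3 (a local min of the a-part); b converges to -2. The iterate converges to (3, -2).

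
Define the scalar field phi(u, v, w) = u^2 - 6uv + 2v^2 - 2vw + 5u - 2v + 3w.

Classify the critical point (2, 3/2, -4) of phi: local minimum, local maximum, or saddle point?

saddle point

The Hessian is constant: H = [[2, -6, 0], [-6, 4, -2], [0, -2, 0]].
Leading principal minors: Δ₁ = 2, Δ₂ = -28, Δ₃ = -8.
The minors fit neither the all-positive nor the alternating-sign pattern, so H is indefinite: a saddle point.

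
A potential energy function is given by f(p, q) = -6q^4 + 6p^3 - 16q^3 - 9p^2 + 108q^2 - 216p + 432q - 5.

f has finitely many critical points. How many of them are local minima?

f separates as a function of p plus a function of q, so ∇f=0 decouples.
∂f/∂p = 18(p - 4)(p + 3) = 0 at p ∈ {-3, 4}; ∂f/∂q = -24(q - 3)(q + 2)(q + 3) = 0 at q ∈ {-3, -2, 3}.
The Hessian is diagonal: diag(f_pp, f_qq). Second derivatives: f_pp(-3)=-126, f_pp(4)=126; f_qq(-3)=-144, f_qq(-2)=120, f_qq(3)=-720.
Local minima occur where both diagonal entries positive: (4, -2). Count: 1.

1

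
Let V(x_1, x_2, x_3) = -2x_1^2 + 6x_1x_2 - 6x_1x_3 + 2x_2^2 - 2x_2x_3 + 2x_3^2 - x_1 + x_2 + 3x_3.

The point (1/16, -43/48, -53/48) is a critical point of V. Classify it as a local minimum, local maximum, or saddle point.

saddle point

The Hessian is constant: H = [[-4, 6, -6], [6, 4, -2], [-6, -2, 4]].
Leading principal minors: Δ₁ = -4, Δ₂ = -52, Δ₃ = -192.
The minors fit neither the all-positive nor the alternating-sign pattern, so H is indefinite: a saddle point.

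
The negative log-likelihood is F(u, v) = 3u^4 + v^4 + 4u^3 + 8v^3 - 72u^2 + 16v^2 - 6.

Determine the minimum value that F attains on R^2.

F(u,v) separates as P(u) + Q(v) − 6, so its minimum is min P + min Q − 6.
P'(u) = 12u(u - 3)(u + 4) vanishes at u ∈ {-4, 0, 3}; Q'(v) = 4v(v + 2)(v + 4) vanishes at v ∈ {-4, -2, 0}.
Local minima of P (where P''>0): P(-4)=-640, P(3)=-297. Local minima of Q: Q(-4)=0, Q(0)=0.
So the global minimum of F is P(-4) + Q(-4) − 6 = -640 + 0 − 6 = -646, attained at (-4, -4).

-646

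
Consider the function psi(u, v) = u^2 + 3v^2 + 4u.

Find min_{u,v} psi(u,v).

-4

psi(u,v) separates as P(u) + Q(v), so its minimum is min P + min Q.
P'(u) = 2u + 4 vanishes at u ∈ {-2}; Q'(v) = 6v vanishes at v ∈ {0}.
Local minima of P (where P''>0): P(-2)=-4. Local minima of Q: Q(0)=0.
So the global minimum of psi is P(-2) + Q(0) = -4 + 0 = -4, attained at (-2, 0).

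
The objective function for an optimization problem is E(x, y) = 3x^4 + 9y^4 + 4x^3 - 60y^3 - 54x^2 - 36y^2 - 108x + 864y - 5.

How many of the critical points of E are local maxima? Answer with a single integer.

E separates as a function of x plus a function of y, so ∇E=0 decouples.
∂E/∂x = 12(x - 3)(x + 1)(x + 3) = 0 at x ∈ {-3, -1, 3}; ∂E/∂y = 36(y - 4)(y - 3)(y + 2) = 0 at y ∈ {-2, 3, 4}.
The Hessian is diagonal: diag(E_xx, E_yy). Second derivatives: E_xx(-3)=144, E_xx(-1)=-96, E_xx(3)=288; E_yy(-2)=1080, E_yy(3)=-180, E_yy(4)=216.
Local maxima occur where both diagonal entries negative: (-1, 3). Count: 1.

1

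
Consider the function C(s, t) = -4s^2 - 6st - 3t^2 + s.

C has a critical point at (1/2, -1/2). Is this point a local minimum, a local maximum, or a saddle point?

The Hessian of C is constant: H = [[-8, -6], [-6, -6]].
det(H) = (-8)·(-6) − (-6)² = 12.
det(H) > 0 and tr(H) = -14 < 0, so H is negative definite and the point is a local maximum.

local maximum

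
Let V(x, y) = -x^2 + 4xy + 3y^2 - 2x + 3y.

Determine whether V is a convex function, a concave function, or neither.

neither

V is quadratic, so its Hessian is the constant matrix H = [[-2, 4], [4, 6]].
det(H) = -28, tr(H) = 4.
det(H) < 0, so H is indefinite: neither convex nor concave.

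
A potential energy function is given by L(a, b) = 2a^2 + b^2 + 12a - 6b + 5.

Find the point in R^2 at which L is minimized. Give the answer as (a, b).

L(a,b) separates as P(a) + Q(b) + 5, so its minimum is min P + min Q + 5.
P'(a) = 4a + 12 vanishes at a ∈ {-3}; Q'(b) = 2b - 6 vanishes at b ∈ {3}.
Local minima of P (where P''>0): P(-3)=-18. Local minima of Q: Q(3)=-9.
So the global minimum of L is P(-3) + Q(3) + 5 = -18 − 9 + 5 = -22, attained at (-3, 3).

(-3, 3)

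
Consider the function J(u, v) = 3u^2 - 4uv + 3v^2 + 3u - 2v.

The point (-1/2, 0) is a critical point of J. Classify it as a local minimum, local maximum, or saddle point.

The Hessian of J is constant: H = [[6, -4], [-4, 6]].
det(H) = 6·6 − (-4)² = 20.
det(H) > 0 and tr(H) = 12 > 0, so H is positive definite and the point is a local minimum.

local minimum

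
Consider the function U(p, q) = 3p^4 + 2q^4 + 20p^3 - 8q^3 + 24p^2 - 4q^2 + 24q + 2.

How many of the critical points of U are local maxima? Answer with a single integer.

1

U separates as a function of p plus a function of q, so ∇U=0 decouples.
∂U/∂p = 12p(p + 1)(p + 4) = 0 at p ∈ {-4, -1, 0}; ∂U/∂q = 8(q - 3)(q - 1)(q + 1) = 0 at q ∈ {-1, 1, 3}.
The Hessian is diagonal: diag(U_pp, U_qq). Second derivatives: U_pp(-4)=144, U_pp(-1)=-36, U_pp(0)=48; U_qq(-1)=64, U_qq(1)=-32, U_qq(3)=64.
Local maxima occur where both diagonal entries negative: (-1, 1). Count: 1.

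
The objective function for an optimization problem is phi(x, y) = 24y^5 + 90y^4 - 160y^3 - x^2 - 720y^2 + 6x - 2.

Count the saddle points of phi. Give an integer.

2

phi separates as a function of x plus a function of y, so ∇phi=0 decouples.
∂phi/∂x = -2(x - 3) = 0 at x ∈ {3}; ∂phi/∂y = 120y(y - 2)(y + 2)(y + 3) = 0 at y ∈ {-3, -2, 0, 2}.
The Hessian is diagonal: diag(phi_xx, phi_yy). Second derivatives: phi_xx(3)=-2; phi_yy(-3)=-1800, phi_yy(-2)=960, phi_yy(0)=-1440, phi_yy(2)=4800.
Saddle points occur where the two diagonal entries have opposite signs: (3, -2), (3, 2). Count: 2.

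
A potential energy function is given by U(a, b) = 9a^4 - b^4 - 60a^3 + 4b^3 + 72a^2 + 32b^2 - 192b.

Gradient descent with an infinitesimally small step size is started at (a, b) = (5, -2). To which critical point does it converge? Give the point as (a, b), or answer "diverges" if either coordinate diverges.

(4, 3)

U is separable, so gradient descent decouples: a follows -∂U/∂a, b follows -∂U/∂b.
∂U/∂a = 36a(a - 4)(a - 1); at a=5 this is 720, so a decreases.
∂U/∂b = -4(b - 4)(b - 3)(b + 4); at b=-2 this is -240, so b increases.
a converges to its nearest critical value 4 (a local min of the a-part); b converges to 3. The iterate converges to (4, 3).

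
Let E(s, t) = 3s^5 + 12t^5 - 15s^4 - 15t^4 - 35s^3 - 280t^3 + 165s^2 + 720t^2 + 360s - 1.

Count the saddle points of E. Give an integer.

E separates as a function of s plus a function of t, so ∇E=0 decouples.
∂E/∂s = 15(s - 4)(s - 3)(s + 1)(s + 2) = 0 at s ∈ {-2, -1, 3, 4}; ∂E/∂t = 60t(t - 3)(t - 2)(t + 4) = 0 at t ∈ {-4, 0, 2, 3}.
The Hessian is diagonal: diag(E_ss, E_tt). Second derivatives: E_ss(-2)=-450, E_ss(-1)=300, E_ss(3)=-300, E_ss(4)=450; E_tt(-4)=-10080, E_tt(0)=1440, E_tt(2)=-720, E_tt(3)=1260.
Saddle points occur where the two diagonal entries have opposite signs: (-2, 0), (-2, 3), (-1, -4), (-1, 2), (3, 0), (3, 3), (4, -4), (4, 2). Count: 8.

8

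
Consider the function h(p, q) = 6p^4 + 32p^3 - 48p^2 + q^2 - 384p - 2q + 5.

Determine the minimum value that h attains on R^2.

h(p,q) separates as A(p) + B(q) + 5, so its minimum is min A + min B + 5.
A'(p) = 24(p - 2)(p + 2)(p + 4) vanishes at p ∈ {-4, -2, 2}; B'(q) = 2q - 2 vanishes at q ∈ {1}.
Local minima of A (where A''>0): A(-4)=256, A(2)=-608. Local minima of B: B(1)=-1.
So the global minimum of h is A(2) + B(1) + 5 = -608 − 1 + 5 = -604, attained at (2, 1).

-604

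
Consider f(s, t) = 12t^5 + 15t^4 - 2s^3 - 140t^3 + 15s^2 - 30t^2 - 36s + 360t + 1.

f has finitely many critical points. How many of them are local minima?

f separates as a function of s plus a function of t, so ∇f=0 decouples.
∂f/∂s = -6(s - 3)(s - 2) = 0 at s ∈ {2, 3}; ∂f/∂t = 60(t - 2)(t - 1)(t + 1)(t + 3) = 0 at t ∈ {-3, -1, 1, 2}.
The Hessian is diagonal: diag(f_ss, f_tt). Second derivatives: f_ss(2)=6, f_ss(3)=-6; f_tt(-3)=-2400, f_tt(-1)=720, f_tt(1)=-480, f_tt(2)=900.
Local minima occur where both diagonal entries positive: (2, -1), (2, 2). Count: 2.

2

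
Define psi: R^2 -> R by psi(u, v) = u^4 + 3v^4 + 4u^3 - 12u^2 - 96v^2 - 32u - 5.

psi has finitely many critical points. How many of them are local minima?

psi separates as a function of u plus a function of v, so ∇psi=0 decouples.
∂psi/∂u = 4(u - 2)(u + 1)(u + 4) = 0 at u ∈ {-4, -1, 2}; ∂psi/∂v = 12v(v - 4)(v + 4) = 0 at v ∈ {-4, 0, 4}.
The Hessian is diagonal: diag(psi_uu, psi_vv). Second derivatives: psi_uu(-4)=72, psi_uu(-1)=-36, psi_uu(2)=72; psi_vv(-4)=384, psi_vv(0)=-192, psi_vv(4)=384.
Local minima occur where both diagonal entries positive: (-4, -4), (-4, 4), (2, -4), (2, 4). Count: 4.

4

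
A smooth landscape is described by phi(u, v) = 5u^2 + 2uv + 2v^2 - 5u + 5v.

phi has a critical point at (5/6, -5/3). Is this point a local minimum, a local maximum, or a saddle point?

local minimum

The Hessian of phi is constant: H = [[10, 2], [2, 4]].
det(H) = 10·4 − 2² = 36.
det(H) > 0 and tr(H) = 14 > 0, so H is positive definite and the point is a local minimum.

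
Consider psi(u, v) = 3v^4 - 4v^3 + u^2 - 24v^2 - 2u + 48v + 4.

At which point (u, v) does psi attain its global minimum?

psi(u,v) separates as P(u) + Q(v) + 4, so its minimum is min P + min Q + 4.
P'(u) = 2u - 2 vanishes at u ∈ {1}; Q'(v) = 12(v - 2)(v - 1)(v + 2) vanishes at v ∈ {-2, 1, 2}.
Local minima of P (where P''>0): P(1)=-1. Local minima of Q: Q(-2)=-112, Q(2)=16.
So the global minimum of psi is P(1) + Q(-2) + 4 = -1 − 112 + 4 = -109, attained at (1, -2).

(1, -2)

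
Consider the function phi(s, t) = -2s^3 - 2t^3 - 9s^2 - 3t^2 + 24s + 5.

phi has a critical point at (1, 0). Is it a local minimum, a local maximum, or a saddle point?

The mixed partial ∂²phi/∂s∂t is 0, so the Hessian at any point is diag(phi_ss, phi_tt) = diag(-6(2s + 3), -6(2t + 1)).
At (1, 0): H = diag(-30, -6).
Both eigenvalues are negative, so H is negative definite: a local maximum.

local maximum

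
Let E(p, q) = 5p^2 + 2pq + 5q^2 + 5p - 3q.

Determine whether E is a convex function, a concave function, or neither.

convex

E is quadratic, so its Hessian is the constant matrix H = [[10, 2], [2, 10]].
det(H) = 96, tr(H) = 20.
det(H) > 0 and tr(H) > 0, so H is positive definite everywhere: convex.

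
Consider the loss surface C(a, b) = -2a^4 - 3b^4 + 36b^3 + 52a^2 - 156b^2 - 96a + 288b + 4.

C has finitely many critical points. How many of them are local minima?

C separates as a function of a plus a function of b, so ∇C=0 decouples.
∂C/∂a = -8(a - 3)(a - 1)(a + 4) = 0 at a ∈ {-4, 1, 3}; ∂C/∂b = -12(b - 4)(b - 3)(b - 2) = 0 at b ∈ {2, 3, 4}.
The Hessian is diagonal: diag(C_aa, C_bb). Second derivatives: C_aa(-4)=-280, C_aa(1)=80, C_aa(3)=-112; C_bb(2)=-24, C_bb(3)=12, C_bb(4)=-24.
Local minima occur where both diagonal entries positive: (1, 3). Count: 1.

1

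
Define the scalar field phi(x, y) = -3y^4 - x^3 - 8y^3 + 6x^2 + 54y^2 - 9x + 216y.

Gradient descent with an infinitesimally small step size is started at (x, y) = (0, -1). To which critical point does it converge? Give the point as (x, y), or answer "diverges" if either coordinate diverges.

(1, -2)

phi is separable, so gradient descent decouples: x follows -∂phi/∂x, y follows -∂phi/∂y.
∂phi/∂x = -3(x - 3)(x - 1); at x=0 this is -9, so x increases.
∂phi/∂y = -12(y - 3)(y + 2)(y + 3); at y=-1 this is 96, so y decreases.
x converges to its nearest critical value 1 (a local min of the x-part); y converges to -2. The iterate converges to (1, -2).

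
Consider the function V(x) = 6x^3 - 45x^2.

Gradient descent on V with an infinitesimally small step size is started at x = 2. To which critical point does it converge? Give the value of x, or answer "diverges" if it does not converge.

V'(x) = 18x(x - 5), so V'(2) = -108.
Gradient descent moves in the -V' direction, i.e. x is increasing.
The nearest critical point in that direction is x = 5, where V'' = 90 > 0 (a local minimum). The iterate converges there.

5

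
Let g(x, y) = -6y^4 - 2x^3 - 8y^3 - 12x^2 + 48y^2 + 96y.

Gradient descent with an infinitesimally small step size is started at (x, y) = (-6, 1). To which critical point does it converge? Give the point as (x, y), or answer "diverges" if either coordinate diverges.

g is separable, so gradient descent decouples: x follows -∂g/∂x, y follows -∂g/∂y.
∂g/∂x = -6x(x + 4); at x=-6 this is -72, so x increases.
∂g/∂y = -24(y - 2)(y + 1)(y + 2); at y=1 this is 144, so y decreases.
x converges to its nearest critical value -4 (a local min of the x-part); y converges to -1. The iterate converges to (-4, -1).

(-4, -1)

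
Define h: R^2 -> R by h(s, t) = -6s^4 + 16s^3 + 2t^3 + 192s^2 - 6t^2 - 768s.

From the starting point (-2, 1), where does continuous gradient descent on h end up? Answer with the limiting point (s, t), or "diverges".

(2, 2)

h is separable, so gradient descent decouples: s follows -∂h/∂s, t follows -∂h/∂t.
∂h/∂s = -24(s - 4)(s - 2)(s + 4); at s=-2 this is -1152, so s increases.
∂h/∂t = 6t(t - 2); at t=1 this is -6, so t increases.
s converges to its nearest critical value 2 (a local min of the s-part); t converges to 2. The iterate converges to (2, 2).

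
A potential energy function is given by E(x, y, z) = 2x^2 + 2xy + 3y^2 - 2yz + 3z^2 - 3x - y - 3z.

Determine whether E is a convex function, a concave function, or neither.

E is quadratic, so its Hessian is the constant matrix H = [[4, 2, 0], [2, 6, -2], [0, -2, 6]].
Leading principal minors: 4, 20, 104.
All positive ⇒ H ≻ 0 ⇒ convex.

convex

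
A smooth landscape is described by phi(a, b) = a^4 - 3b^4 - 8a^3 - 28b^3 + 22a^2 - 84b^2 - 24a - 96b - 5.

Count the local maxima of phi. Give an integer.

2

phi separates as a function of a plus a function of b, so ∇phi=0 decouples.
∂phi/∂a = 4(a - 3)(a - 2)(a - 1) = 0 at a ∈ {1, 2, 3}; ∂phi/∂b = -12(b + 1)(b + 2)(b + 4) = 0 at b ∈ {-4, -2, -1}.
The Hessian is diagonal: diag(phi_aa, phi_bb). Second derivatives: phi_aa(1)=8, phi_aa(2)=-4, phi_aa(3)=8; phi_bb(-4)=-72, phi_bb(-2)=24, phi_bb(-1)=-36.
Local maxima occur where both diagonal entries negative: (2, -4), (2, -1). Count: 2.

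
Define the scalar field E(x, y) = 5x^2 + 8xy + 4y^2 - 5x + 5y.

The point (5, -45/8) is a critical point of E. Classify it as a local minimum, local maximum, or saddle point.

The Hessian of E is constant: H = [[10, 8], [8, 8]].
det(H) = 10·8 − 8² = 16.
det(H) > 0 and tr(H) = 18 > 0, so H is positive definite and the point is a local minimum.

local minimum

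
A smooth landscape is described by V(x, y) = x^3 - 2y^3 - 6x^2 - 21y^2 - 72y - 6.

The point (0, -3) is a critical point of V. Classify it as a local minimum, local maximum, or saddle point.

local maximum

The mixed partial ∂²V/∂x∂y is 0, so the Hessian at any point is diag(V_xx, V_yy) = diag(6(x - 2), -6(2y + 7)).
At (0, -3): H = diag(-12, -6).
Both eigenvalues are negative, so H is negative definite: a local maximum.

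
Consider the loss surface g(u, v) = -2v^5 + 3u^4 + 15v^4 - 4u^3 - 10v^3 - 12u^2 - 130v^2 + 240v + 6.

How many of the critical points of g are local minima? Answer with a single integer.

g separates as a function of u plus a function of v, so ∇g=0 decouples.
∂g/∂u = 12u(u - 2)(u + 1) = 0 at u ∈ {-1, 0, 2}; ∂g/∂v = -10(v - 4)(v - 3)(v - 1)(v + 2) = 0 at v ∈ {-2, 1, 3, 4}.
The Hessian is diagonal: diag(g_uu, g_vv). Second derivatives: g_uu(-1)=36, g_uu(0)=-24, g_uu(2)=72; g_vv(-2)=900, g_vv(1)=-180, g_vv(3)=100, g_vv(4)=-180.
Local minima occur where both diagonal entries positive: (-1, -2), (-1, 3), (2, -2), (2, 3). Count: 4.

4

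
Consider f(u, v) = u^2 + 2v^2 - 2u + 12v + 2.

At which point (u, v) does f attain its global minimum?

f(u,v) separates as P(u) + Q(v) + 2, so its minimum is min P + min Q + 2.
P'(u) = 2u - 2 vanishes at u ∈ {1}; Q'(v) = 4v + 12 vanishes at v ∈ {-3}.
Local minima of P (where P''>0): P(1)=-1. Local minima of Q: Q(-3)=-18.
So the global minimum of f is P(1) + Q(-3) + 2 = -1 − 18 + 2 = -17, attained at (1, -3).

(1, -3)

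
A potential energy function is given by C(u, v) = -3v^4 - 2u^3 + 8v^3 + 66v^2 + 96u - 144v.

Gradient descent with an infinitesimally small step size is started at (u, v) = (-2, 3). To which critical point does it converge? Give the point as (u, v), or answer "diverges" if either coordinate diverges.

C is separable, so gradient descent decouples: u follows -∂C/∂u, v follows -∂C/∂v.
∂C/∂u = -6(u - 4)(u + 4); at u=-2 this is 72, so u decreases.
∂C/∂v = -12(v - 4)(v - 1)(v + 3); at v=3 this is 144, so v decreases.
u converges to its nearest critical value -4 (a local min of the u-part); v converges to 1. The iterate converges to (-4, 1).

(-4, 1)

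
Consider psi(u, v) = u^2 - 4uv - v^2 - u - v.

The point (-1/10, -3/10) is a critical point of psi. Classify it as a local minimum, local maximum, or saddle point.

saddle point

The Hessian of psi is constant: H = [[2, -4], [-4, -2]].
det(H) = 2·(-2) − (-4)² = -20.
Since det(H) < 0, H is indefinite and the critical point is a saddle point.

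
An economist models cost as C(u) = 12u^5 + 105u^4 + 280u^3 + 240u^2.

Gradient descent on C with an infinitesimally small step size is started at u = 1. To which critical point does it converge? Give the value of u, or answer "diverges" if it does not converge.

C'(u) = 60u(u + 1)(u + 2)(u + 4), so C'(1) = 1800.
Gradient descent moves in the -C' direction, i.e. u is decreasing.
The nearest critical point in that direction is u = 0, where C'' = 480 > 0 (a local minimum). The iterate converges there.

0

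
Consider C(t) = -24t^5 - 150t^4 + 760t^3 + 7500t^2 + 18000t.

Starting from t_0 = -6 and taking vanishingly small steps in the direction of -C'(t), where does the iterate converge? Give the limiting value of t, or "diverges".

C'(t) = -120(t - 5)(t + 2)(t + 3)(t + 5), so C'(-6) = -15840.
Gradient descent moves in the -C' direction, i.e. t is increasing.
The nearest critical point in that direction is t = -5, where C'' = 7200 > 0 (a local minimum). The iterate converges there.

-5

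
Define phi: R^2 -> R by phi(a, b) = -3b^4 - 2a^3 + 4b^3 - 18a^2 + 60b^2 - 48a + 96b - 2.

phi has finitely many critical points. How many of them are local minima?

phi separates as a function of a plus a function of b, so ∇phi=0 decouples.
∂phi/∂a = -6(a + 2)(a + 4) = 0 at a ∈ {-4, -2}; ∂phi/∂b = -12(b - 4)(b + 1)(b + 2) = 0 at b ∈ {-2, -1, 4}.
The Hessian is diagonal: diag(phi_aa, phi_bb). Second derivatives: phi_aa(-4)=12, phi_aa(-2)=-12; phi_bb(-2)=-72, phi_bb(-1)=60, phi_bb(4)=-360.
Local minima occur where both diagonal entries positive: (-4, -1). Count: 1.

1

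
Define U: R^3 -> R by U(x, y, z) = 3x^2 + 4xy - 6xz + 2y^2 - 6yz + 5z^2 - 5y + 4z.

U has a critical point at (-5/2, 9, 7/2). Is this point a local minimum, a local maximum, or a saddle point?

The Hessian is constant: H = [[6, 4, -6], [4, 4, -6], [-6, -6, 10]].
Leading principal minors: Δ₁ = 6, Δ₂ = 8, Δ₃ = 8.
All leading minors are positive, so H is positive definite: a local minimum.

local minimum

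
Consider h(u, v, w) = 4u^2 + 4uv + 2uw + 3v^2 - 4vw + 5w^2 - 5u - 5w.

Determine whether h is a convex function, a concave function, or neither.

h is quadratic, so its Hessian is the constant matrix H = [[8, 4, 2], [4, 6, -4], [2, -4, 10]].
Leading principal minors: 8, 32, 104.
All positive ⇒ H ≻ 0 ⇒ convex.

convex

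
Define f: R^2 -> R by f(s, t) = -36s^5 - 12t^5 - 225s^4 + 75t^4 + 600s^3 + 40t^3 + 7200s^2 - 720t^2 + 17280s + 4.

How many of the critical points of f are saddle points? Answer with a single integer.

8

f separates as a function of s plus a function of t, so ∇f=0 decouples.
∂f/∂s = -180(s - 4)(s + 2)(s + 3)(s + 4) = 0 at s ∈ {-4, -3, -2, 4}; ∂f/∂t = -60t(t - 4)(t - 3)(t + 2) = 0 at t ∈ {-2, 0, 3, 4}.
The Hessian is diagonal: diag(f_ss, f_tt). Second derivatives: f_ss(-4)=2880, f_ss(-3)=-1260, f_ss(-2)=2160, f_ss(4)=-60480; f_tt(-2)=3600, f_tt(0)=-1440, f_tt(3)=900, f_tt(4)=-1440.
Saddle points occur where the two diagonal entries have opposite signs: (-4, 0), (-4, 4), (-3, -2), (-3, 3), (-2, 0), (-2, 4), (4, -2), (4, 3). Count: 8.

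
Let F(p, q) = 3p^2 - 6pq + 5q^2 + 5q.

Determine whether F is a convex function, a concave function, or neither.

F is quadratic, so its Hessian is the constant matrix H = [[6, -6], [-6, 10]].
det(H) = 24, tr(H) = 16.
det(H) > 0 and tr(H) > 0, so H is positive definite everywhere: convex.

convex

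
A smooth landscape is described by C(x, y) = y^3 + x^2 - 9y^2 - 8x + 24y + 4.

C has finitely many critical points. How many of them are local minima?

C separates as a function of x plus a function of y, so ∇C=0 decouples.
∂C/∂x = 2(x - 4) = 0 at x ∈ {4}; ∂C/∂y = 3(y - 4)(y - 2) = 0 at y ∈ {2, 4}.
The Hessian is diagonal: diag(C_xx, C_yy). Second derivatives: C_xx(4)=2; C_yy(2)=-6, C_yy(4)=6.
Local minima occur where both diagonal entries positive: (4, 4). Count: 1.

1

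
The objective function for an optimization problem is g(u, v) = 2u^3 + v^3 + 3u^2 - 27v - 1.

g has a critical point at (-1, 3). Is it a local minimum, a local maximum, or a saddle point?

The mixed partial ∂²g/∂u∂v is 0, so the Hessian at any point is diag(g_uu, g_vv) = diag(6(2u + 1), 6v).
At (-1, 3): H = diag(-6, 18).
The eigenvalues have opposite signs, so H is indefinite: a saddle point.

saddle point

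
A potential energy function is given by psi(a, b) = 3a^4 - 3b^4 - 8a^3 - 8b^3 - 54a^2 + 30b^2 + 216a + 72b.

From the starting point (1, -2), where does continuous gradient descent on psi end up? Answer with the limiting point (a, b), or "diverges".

psi is separable, so gradient descent decouples: a follows -∂psi/∂a, b follows -∂psi/∂b.
∂psi/∂a = 12(a - 3)(a - 2)(a + 3); at a=1 this is 96, so a decreases.
∂psi/∂b = -12(b - 2)(b + 1)(b + 3); at b=-2 this is -48, so b increases.
a converges to its nearest critical value -3 (a local min of the a-part); b converges to -1. The iterate converges to (-3, -1).

(-3, -1)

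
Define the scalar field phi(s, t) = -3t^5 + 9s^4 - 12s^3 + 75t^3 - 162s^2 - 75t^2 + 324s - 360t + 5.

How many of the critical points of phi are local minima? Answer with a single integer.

4

phi separates as a function of s plus a function of t, so ∇phi=0 decouples.
∂phi/∂s = 36(s - 3)(s - 1)(s + 3) = 0 at s ∈ {-3, 1, 3}; ∂phi/∂t = -15(t - 3)(t - 2)(t + 1)(t + 4) = 0 at t ∈ {-4, -1, 2, 3}.
The Hessian is diagonal: diag(phi_ss, phi_tt). Second derivatives: phi_ss(-3)=864, phi_ss(1)=-288, phi_ss(3)=432; phi_tt(-4)=1890, phi_tt(-1)=-540, phi_tt(2)=270, phi_tt(3)=-420.
Local minima occur where both diagonal entries positive: (-3, -4), (-3, 2), (3, -4), (3, 2). Count: 4.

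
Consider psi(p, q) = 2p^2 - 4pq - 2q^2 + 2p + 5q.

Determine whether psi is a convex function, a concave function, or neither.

neither

psi is quadratic, so its Hessian is the constant matrix H = [[4, -4], [-4, -4]].
det(H) = -32, tr(H) = 0.
det(H) < 0, so H is indefinite: neither convex nor concave.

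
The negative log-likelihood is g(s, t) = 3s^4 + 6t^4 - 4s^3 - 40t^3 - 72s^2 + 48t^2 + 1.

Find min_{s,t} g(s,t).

-895

g(s,t) separates as P(s) + Q(t) + 1, so its minimum is min P + min Q + 1.
P'(s) = 12s(s - 4)(s + 3) vanishes at s ∈ {-3, 0, 4}; Q'(t) = 24t(t - 4)(t - 1) vanishes at t ∈ {0, 1, 4}.
Local minima of P (where P''>0): P(-3)=-297, P(4)=-640. Local minima of Q: Q(0)=0, Q(4)=-256.
So the global minimum of g is P(4) + Q(4) + 1 = -640 − 256 + 1 = -895, attained at (4, 4).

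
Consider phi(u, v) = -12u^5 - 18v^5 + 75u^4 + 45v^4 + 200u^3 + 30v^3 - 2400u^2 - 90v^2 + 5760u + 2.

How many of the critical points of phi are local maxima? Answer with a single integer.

4

phi separates as a function of u plus a function of v, so ∇phi=0 decouples.
∂phi/∂u = -60(u - 4)(u - 3)(u - 2)(u + 4) = 0 at u ∈ {-4, 2, 3, 4}; ∂phi/∂v = -90v(v - 2)(v - 1)(v + 1) = 0 at v ∈ {-1, 0, 1, 2}.
The Hessian is diagonal: diag(phi_uu, phi_vv). Second derivatives: phi_uu(-4)=20160, phi_uu(2)=-720, phi_uu(3)=420, phi_uu(4)=-960; phi_vv(-1)=540, phi_vv(0)=-180, phi_vv(1)=180, phi_vv(2)=-540.
Local maxima occur where both diagonal entries negative: (2, 0), (2, 2), (4, 0), (4, 2). Count: 4.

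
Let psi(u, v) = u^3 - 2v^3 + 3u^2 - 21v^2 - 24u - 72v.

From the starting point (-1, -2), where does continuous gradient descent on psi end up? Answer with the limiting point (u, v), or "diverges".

psi is separable, so gradient descent decouples: u follows -∂psi/∂u, v follows -∂psi/∂v.
∂psi/∂u = 3(u - 2)(u + 4); at u=-1 this is -27, so u increases.
∂psi/∂v = -6(v + 3)(v + 4); at v=-2 this is -12, so v increases.
The v-coordinate has no critical point in that direction and runs off to infinity.

diverges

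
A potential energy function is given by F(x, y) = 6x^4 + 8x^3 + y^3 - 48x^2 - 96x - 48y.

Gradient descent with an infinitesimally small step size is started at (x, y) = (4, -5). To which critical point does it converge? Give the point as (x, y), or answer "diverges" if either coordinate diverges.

F is separable, so gradient descent decouples: x follows -∂F/∂x, y follows -∂F/∂y.
∂F/∂x = 24(x - 2)(x + 1)(x + 2); at x=4 this is 1440, so x decreases.
∂F/∂y = 3(y - 4)(y + 4); at y=-5 this is 27, so y decreases.
The y-coordinate has no critical point in that direction and runs off to infinity.

diverges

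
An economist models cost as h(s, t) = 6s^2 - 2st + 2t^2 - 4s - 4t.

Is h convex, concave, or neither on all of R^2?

h is quadratic, so its Hessian is the constant matrix H = [[12, -2], [-2, 4]].
det(H) = 44, tr(H) = 16.
det(H) > 0 and tr(H) > 0, so H is positive definite everywhere: convex.

convex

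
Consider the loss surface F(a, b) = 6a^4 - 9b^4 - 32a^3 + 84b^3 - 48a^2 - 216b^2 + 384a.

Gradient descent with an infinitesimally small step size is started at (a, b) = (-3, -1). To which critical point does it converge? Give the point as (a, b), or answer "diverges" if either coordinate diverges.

diverges

F is separable, so gradient descent decouples: a follows -∂F/∂a, b follows -∂F/∂b.
∂F/∂a = 24(a - 4)(a - 2)(a + 2); at a=-3 this is -840, so a increases.
∂F/∂b = -36b(b - 4)(b - 3); at b=-1 this is 720, so b decreases.
The b-coordinate has no critical point in that direction and runs off to infinity.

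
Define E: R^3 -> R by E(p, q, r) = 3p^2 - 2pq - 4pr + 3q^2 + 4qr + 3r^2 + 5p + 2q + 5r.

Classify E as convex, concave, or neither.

E is quadratic, so its Hessian is the constant matrix H = [[6, -2, -4], [-2, 6, 4], [-4, 4, 6]].
Leading principal minors: 6, 32, 64.
All positive ⇒ H ≻ 0 ⇒ convex.

convex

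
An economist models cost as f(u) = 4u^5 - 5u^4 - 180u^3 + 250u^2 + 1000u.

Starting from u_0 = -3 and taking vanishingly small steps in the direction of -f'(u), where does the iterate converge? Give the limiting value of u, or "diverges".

f'(u) = 20(u - 5)(u - 2)(u + 1)(u + 5), so f'(-3) = -3200.
Gradient descent moves in the -f' direction, i.e. u is increasing.
The nearest critical point in that direction is u = -1, where f'' = 1440 > 0 (a local minimum). The iterate converges there.

-1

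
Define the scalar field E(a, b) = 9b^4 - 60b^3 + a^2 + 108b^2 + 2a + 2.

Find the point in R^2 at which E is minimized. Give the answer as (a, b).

E(a,b) separates as P(a) + Q(b) + 2, so its minimum is min P + min Q + 2.
P'(a) = 2a + 2 vanishes at a ∈ {-1}; Q'(b) = 36b(b - 3)(b - 2) vanishes at b ∈ {0, 2, 3}.
Local minima of P (where P''>0): P(-1)=-1. Local minima of Q: Q(0)=0, Q(3)=81.
So the global minimum of E is P(-1) + Q(0) + 2 = -1 + 0 + 2 = 1, attained at (-1, 0).

(-1, 0)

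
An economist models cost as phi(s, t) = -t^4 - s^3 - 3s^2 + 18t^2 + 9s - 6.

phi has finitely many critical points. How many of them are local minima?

phi separates as a function of s plus a function of t, so ∇phi=0 decouples.
∂phi/∂s = -3(s - 1)(s + 3) = 0 at s ∈ {-3, 1}; ∂phi/∂t = -4t(t - 3)(t + 3) = 0 at t ∈ {-3, 0, 3}.
The Hessian is diagonal: diag(phi_ss, phi_tt). Second derivatives: phi_ss(-3)=12, phi_ss(1)=-12; phi_tt(-3)=-72, phi_tt(0)=36, phi_tt(3)=-72.
Local minima occur where both diagonal entries positive: (-3, 0). Count: 1.

1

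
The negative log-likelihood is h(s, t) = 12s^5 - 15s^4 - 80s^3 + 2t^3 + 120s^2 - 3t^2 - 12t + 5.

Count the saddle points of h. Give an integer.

h separates as a function of s plus a function of t, so ∇h=0 decouples.
∂h/∂s = 60s(s - 2)(s - 1)(s + 2) = 0 at s ∈ {-2, 0, 1, 2}; ∂h/∂t = 6(t - 2)(t + 1) = 0 at t ∈ {-1, 2}.
The Hessian is diagonal: diag(h_ss, h_tt). Second derivatives: h_ss(-2)=-1440, h_ss(0)=240, h_ss(1)=-180, h_ss(2)=480; h_tt(-1)=-18, h_tt(2)=18.
Saddle points occur where the two diagonal entries have opposite signs: (-2, 2), (0, -1), (1, 2), (2, -1). Count: 4.

4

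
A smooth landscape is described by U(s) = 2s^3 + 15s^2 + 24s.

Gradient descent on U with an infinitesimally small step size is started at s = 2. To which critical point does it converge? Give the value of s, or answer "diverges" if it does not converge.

U'(s) = 6(s + 1)(s + 4), so U'(2) = 108.
Gradient descent moves in the -U' direction, i.e. s is decreasing.
The nearest critical point in that direction is s = -1, where U'' = 18 > 0 (a local minimum). The iterate converges there.

-1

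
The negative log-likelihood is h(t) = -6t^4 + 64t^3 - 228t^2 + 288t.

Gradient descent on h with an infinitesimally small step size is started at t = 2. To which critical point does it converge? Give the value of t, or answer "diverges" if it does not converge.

3

h'(t) = -24(t - 4)(t - 3)(t - 1), so h'(2) = -48.
Gradient descent moves in the -h' direction, i.e. t is increasing.
The nearest critical point in that direction is t = 3, where h'' = 48 > 0 (a local minimum). The iterate converges there.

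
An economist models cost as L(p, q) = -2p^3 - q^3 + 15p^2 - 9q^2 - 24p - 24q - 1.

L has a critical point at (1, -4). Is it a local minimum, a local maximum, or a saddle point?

local minimum

The mixed partial ∂²L/∂p∂q is 0, so the Hessian at any point is diag(L_pp, L_qq) = diag(6(-2p + 5), -6(q + 3)).
At (1, -4): H = diag(18, 6).
Both eigenvalues are positive, so H is positive definite: a local minimum.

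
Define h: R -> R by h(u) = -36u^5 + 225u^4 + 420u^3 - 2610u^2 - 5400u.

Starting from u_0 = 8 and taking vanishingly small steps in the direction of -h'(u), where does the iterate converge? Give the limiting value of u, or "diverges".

h'(u) = -180(u - 5)(u - 3)(u + 1)(u + 2), so h'(8) = -243000.
Gradient descent moves in the -h' direction, i.e. u is increasing.
There is no critical point above u=8, and h' keeps the same sign, so the iterate runs off to +∞.

diverges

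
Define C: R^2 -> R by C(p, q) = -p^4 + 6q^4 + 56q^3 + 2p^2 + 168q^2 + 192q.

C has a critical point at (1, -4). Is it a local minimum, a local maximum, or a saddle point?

The mixed partial ∂²C/∂p∂q is 0, so the Hessian at any point is diag(C_pp, C_qq) = diag(4(-3p^2 + 1), 24(3q^2 + 14q + 14)).
At (1, -4): H = diag(-8, 144).
The eigenvalues have opposite signs, so H is indefinite: a saddle point.

saddle point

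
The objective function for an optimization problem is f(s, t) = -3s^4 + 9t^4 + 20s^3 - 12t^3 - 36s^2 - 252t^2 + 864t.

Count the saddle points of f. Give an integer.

f separates as a function of s plus a function of t, so ∇f=0 decouples.
∂f/∂s = -12s(s - 3)(s - 2) = 0 at s ∈ {0, 2, 3}; ∂f/∂t = 36(t - 3)(t - 2)(t + 4) = 0 at t ∈ {-4, 2, 3}.
The Hessian is diagonal: diag(f_ss, f_tt). Second derivatives: f_ss(0)=-72, f_ss(2)=24, f_ss(3)=-36; f_tt(-4)=1512, f_tt(2)=-216, f_tt(3)=252.
Saddle points occur where the two diagonal entries have opposite signs: (0, -4), (0, 3), (2, 2), (3, -4), (3, 3). Count: 5.

5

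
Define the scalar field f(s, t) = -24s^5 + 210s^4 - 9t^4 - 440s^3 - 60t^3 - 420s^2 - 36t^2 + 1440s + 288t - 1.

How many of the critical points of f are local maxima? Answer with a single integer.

4

f separates as a function of s plus a function of t, so ∇f=0 decouples.
∂f/∂s = -120(s - 4)(s - 3)(s - 1)(s + 1) = 0 at s ∈ {-1, 1, 3, 4}; ∂f/∂t = -36(t - 1)(t + 2)(t + 4) = 0 at t ∈ {-4, -2, 1}.
The Hessian is diagonal: diag(f_ss, f_tt). Second derivatives: f_ss(-1)=4800, f_ss(1)=-1440, f_ss(3)=960, f_ss(4)=-1800; f_tt(-4)=-360, f_tt(-2)=216, f_tt(1)=-540.
Local maxima occur where both diagonal entries negative: (1, -4), (1, 1), (4, -4), (4, 1). Count: 4.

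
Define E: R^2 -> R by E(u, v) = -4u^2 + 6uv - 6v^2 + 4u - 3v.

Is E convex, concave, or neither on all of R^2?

E is quadratic, so its Hessian is the constant matrix H = [[-8, 6], [6, -12]].
det(H) = 60, tr(H) = -20.
det(H) > 0 and tr(H) < 0, so H is negative definite everywhere: concave.

concave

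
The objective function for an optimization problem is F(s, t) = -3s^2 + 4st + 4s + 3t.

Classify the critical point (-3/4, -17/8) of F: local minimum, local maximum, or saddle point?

saddle point

The Hessian of F is constant: H = [[-6, 4], [4, 0]].
det(H) = (-6)·0 − 4² = -16.
Since det(H) < 0, H is indefinite and the critical point is a saddle point.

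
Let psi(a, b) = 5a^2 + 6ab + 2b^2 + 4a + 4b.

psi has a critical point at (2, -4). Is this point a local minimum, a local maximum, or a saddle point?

local minimum

The Hessian of psi is constant: H = [[10, 6], [6, 4]].
det(H) = 10·4 − 6² = 4.
det(H) > 0 and tr(H) = 14 > 0, so H is positive definite and the point is a local minimum.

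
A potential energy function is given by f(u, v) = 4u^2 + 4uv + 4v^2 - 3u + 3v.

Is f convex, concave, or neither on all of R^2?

f is quadratic, so its Hessian is the constant matrix H = [[8, 4], [4, 8]].
det(H) = 48, tr(H) = 16.
det(H) > 0 and tr(H) > 0, so H is positive definite everywhere: convex.

convex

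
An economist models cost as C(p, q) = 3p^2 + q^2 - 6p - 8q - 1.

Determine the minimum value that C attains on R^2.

C(p,q) separates as A(p) + B(q) − 1, so its minimum is min A + min B − 1.
A'(p) = 6p - 6 vanishes at p ∈ {1}; B'(q) = 2q - 8 vanishes at q ∈ {4}.
Local minima of A (where A''>0): A(1)=-3. Local minima of B: B(4)=-16.
So the global minimum of C is A(1) + B(4) − 1 = -3 − 16 − 1 = -20, attained at (1, 4).

-20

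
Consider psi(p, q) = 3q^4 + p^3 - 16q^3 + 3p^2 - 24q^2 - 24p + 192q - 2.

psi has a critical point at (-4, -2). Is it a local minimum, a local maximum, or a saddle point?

The mixed partial ∂²psi/∂p∂q is 0, so the Hessian at any point is diag(psi_pp, psi_qq) = diag(6(p + 1), 12(3q^2 - 8q - 4)).
At (-4, -2): H = diag(-18, 288).
The eigenvalues have opposite signs, so H is indefinite: a saddle point.

saddle point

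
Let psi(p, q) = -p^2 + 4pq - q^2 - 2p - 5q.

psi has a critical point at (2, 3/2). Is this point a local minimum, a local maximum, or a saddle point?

saddle point

The Hessian of psi is constant: H = [[-2, 4], [4, -2]].
det(H) = (-2)·(-2) − 4² = -12.
Since det(H) < 0, H is indefinite and the critical point is a saddle point.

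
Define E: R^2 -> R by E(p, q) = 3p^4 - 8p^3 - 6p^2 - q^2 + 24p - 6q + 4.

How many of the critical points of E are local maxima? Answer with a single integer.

E separates as a function of p plus a function of q, so ∇E=0 decouples.
∂E/∂p = 12(p - 2)(p - 1)(p + 1) = 0 at p ∈ {-1, 1, 2}; ∂E/∂q = -2(q + 3) = 0 at q ∈ {-3}.
The Hessian is diagonal: diag(E_pp, E_qq). Second derivatives: E_pp(-1)=72, E_pp(1)=-24, E_pp(2)=36; E_qq(-3)=-2.
Local maxima occur where both diagonal entries negative: (1, -3). Count: 1.

1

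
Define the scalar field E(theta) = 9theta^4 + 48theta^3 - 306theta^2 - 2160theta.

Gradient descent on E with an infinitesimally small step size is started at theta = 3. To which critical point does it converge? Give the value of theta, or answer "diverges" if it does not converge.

E'(theta) = 36(theta - 4)(theta + 3)(theta + 5), so E'(3) = -1728.
Gradient descent moves in the -E' direction, i.e. theta is increasing.
The nearest critical point in that direction is theta = 4, where E'' = 2268 > 0 (a local minimum). The iterate converges there.

4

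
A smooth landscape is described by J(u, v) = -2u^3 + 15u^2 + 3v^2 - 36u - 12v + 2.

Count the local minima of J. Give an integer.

1

J separates as a function of u plus a function of v, so ∇J=0 decouples.
∂J/∂u = -6(u - 3)(u - 2) = 0 at u ∈ {2, 3}; ∂J/∂v = 6(v - 2) = 0 at v ∈ {2}.
The Hessian is diagonal: diag(J_uu, J_vv). Second derivatives: J_uu(2)=6, J_uu(3)=-6; J_vv(2)=6.
Local minima occur where both diagonal entries positive: (2, 2). Count: 1.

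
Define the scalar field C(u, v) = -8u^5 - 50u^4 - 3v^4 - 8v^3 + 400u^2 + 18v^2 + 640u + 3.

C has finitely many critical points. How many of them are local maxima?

C separates as a function of u plus a function of v, so ∇C=0 decouples.
∂C/∂u = -40(u - 2)(u + 1)(u + 2)(u + 4) = 0 at u ∈ {-4, -2, -1, 2}; ∂C/∂v = -12v(v - 1)(v + 3) = 0 at v ∈ {-3, 0, 1}.
The Hessian is diagonal: diag(C_uu, C_vv). Second derivatives: C_uu(-4)=1440, C_uu(-2)=-320, C_uu(-1)=360, C_uu(2)=-2880; C_vv(-3)=-144, C_vv(0)=36, C_vv(1)=-48.
Local maxima occur where both diagonal entries negative: (-2, -3), (-2, 1), (2, -3), (2, 1). Count: 4.

4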